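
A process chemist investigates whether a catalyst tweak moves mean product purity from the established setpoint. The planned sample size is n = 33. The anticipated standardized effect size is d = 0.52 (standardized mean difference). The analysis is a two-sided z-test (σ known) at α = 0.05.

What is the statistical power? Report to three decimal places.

Noncentrality parameter: δ = d·√n = 0.52 × √33 = 2.9872
Two-sided α = 0.05 → critical value z_{0.025} = 1.960.
Power = Φ(δ − 1.960) + Φ(−δ − 1.960) = Φ(1.027) + Φ(-4.947) = 0.8478 + 0.0000 = 0.8478.

Power ≈ 0.848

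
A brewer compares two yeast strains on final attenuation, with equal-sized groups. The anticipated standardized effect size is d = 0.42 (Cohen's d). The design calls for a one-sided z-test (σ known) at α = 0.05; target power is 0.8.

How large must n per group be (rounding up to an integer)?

n = 71 per group

Set Φ(δ − 1.645) = 0.8; then δ − 1.645 = Φ⁻¹(0.8) = 0.842, giving δ = 2.486.
δ = d·√(n/2) ⇒ n = 2(δ/d)² = 2 × (2.486 / 0.42)² = 70.10.
Round up to the next whole unit.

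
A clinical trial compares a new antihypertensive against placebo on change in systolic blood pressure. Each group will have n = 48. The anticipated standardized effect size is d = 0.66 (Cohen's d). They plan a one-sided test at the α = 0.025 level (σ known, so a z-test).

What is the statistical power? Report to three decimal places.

Power ≈ 0.899

Noncentrality parameter: δ = d·√(n/2) = 0.66 × √(48/2) = 3.2333
One-sided α = 0.025 → critical value z_{0.025} = 1.960.
Power = P(Z > 1.960 − δ) = Φ(1.273) = 0.8986.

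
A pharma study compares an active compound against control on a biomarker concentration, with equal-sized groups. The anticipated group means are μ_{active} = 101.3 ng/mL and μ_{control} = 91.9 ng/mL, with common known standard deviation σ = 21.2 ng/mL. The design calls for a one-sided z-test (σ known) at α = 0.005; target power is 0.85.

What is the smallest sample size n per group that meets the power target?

Standardized effect: d = |μ_{active} − μ_{control}| / σ = |101.3 − 91.9| / 21.2 = 0.4434
For power 0.85 need Φ(δ − z_{0.005}) = 0.85, so δ = z_{0.005} + z_{0.15} = 2.576 + 1.036 = 3.612.
δ = d·√(n/2) ⇒ n = 2(δ/d)² = 2 × (3.612 / 0.4434)² = 132.74.
Round up to the next whole unit.

n = 133 per group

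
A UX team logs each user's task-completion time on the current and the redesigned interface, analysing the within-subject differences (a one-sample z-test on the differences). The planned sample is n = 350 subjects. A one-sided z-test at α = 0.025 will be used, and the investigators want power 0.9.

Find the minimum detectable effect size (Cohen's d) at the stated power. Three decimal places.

d ≈ 0.173

Required noncentrality: δ = z_{0.025} + z_{0.10} = 1.960 + 1.282 = 3.242.
δ = d·√n ⇒ d = δ/√n = 3.242/√350 = 0.1733.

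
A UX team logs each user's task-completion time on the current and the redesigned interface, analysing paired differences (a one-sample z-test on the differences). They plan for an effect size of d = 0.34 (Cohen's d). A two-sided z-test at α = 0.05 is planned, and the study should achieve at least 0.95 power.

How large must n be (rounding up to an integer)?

n = 113

Set Φ(δ − 1.960) = 0.95; then δ − 1.960 = Φ⁻¹(0.95) = 1.645, giving δ = 3.605.
(Ignoring the negligible lower-tail rejection probability gives the usual closed-form inversion.)
δ = d·√n ⇒ n = (δ/d)² = (3.605 / 0.34)² = 112.41.
Rounding up, n = 113.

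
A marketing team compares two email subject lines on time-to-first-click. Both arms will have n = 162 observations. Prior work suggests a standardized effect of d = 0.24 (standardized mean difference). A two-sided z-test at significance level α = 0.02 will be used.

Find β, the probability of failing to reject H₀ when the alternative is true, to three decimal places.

Noncentrality parameter: δ = d·√(n/2) = 0.24 × √(162/2) = 2.1600
Two-sided α = 0.02 → critical value z_{0.01} = 2.326.
Power = Φ(δ − 2.326) + Φ(−δ − 2.326) = Φ(-0.166) + Φ(-4.486) = 0.4339 + 0.0000 = 0.4339.
Type II error: β = 1 − power = 1 − 0.4339 = 0.5661.

β ≈ 0.566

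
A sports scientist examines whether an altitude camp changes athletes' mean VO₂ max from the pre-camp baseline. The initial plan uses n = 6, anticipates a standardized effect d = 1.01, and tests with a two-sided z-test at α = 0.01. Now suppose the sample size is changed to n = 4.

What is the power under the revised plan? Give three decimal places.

With n = 4: δ = d·√n = 1.01 × √4 = 2.0200. Critical value z_{0.005} = 2.576.
Revised power = Φ(δ − 2.576) + Φ(−δ − 2.576) = Φ(-0.556) + Φ(-4.596) = 0.2892 + 0.0000 = 0.2892.

Power ≈ 0.289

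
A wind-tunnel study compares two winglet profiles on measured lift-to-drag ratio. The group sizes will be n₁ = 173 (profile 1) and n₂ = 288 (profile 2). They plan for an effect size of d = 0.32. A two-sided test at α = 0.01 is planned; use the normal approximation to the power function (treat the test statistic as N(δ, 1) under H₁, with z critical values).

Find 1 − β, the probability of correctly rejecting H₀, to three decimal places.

Noncentrality parameter: δ = d / √(1/n₁ + 1/n₂) = 0.32 / √(1/173 + 1/288) = 3.3267
Critical value for a two-sided test at α = 0.01: z_{α/2} = 2.576.
Power = Φ(δ − 2.576) + Φ(−δ − 2.576) = Φ(0.751) + Φ(-5.903) = 0.7736 + 0.0000 = 0.7736.

Power ≈ 0.774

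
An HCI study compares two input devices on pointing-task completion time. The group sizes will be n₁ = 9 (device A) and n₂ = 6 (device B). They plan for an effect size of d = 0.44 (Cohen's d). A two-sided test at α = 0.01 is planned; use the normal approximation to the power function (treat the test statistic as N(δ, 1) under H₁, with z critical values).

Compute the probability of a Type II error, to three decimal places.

β ≈ 0.959

Noncentrality parameter: δ = d / √(1/n₁ + 1/n₂) = 0.44 / √(1/9 + 1/6) = 0.8348
Critical value for a two-sided test at α = 0.01: z_{α/2} = 2.576.
Power = Φ(δ − 2.576) + Φ(−δ − 2.576) = Φ(-1.741) + Φ(-3.411) = 0.0408 + 0.0003 = 0.0412.
Type II error: β = 1 − power = 1 − 0.0412 = 0.9588.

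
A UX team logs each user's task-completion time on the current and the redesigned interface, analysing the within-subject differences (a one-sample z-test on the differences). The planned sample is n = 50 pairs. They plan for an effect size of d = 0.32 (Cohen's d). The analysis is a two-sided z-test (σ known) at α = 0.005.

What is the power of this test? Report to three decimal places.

Power ≈ 0.293

Noncentrality parameter: δ = d·√n = 0.32 × √50 = 2.2627
Critical value for a two-sided test at α = 0.005: z_{α/2} = 2.807.
Power = Φ(δ − 2.807) + Φ(−δ − 2.807) = Φ(-0.544) + Φ(-5.070) = 0.2931 + 0.0000 = 0.2931.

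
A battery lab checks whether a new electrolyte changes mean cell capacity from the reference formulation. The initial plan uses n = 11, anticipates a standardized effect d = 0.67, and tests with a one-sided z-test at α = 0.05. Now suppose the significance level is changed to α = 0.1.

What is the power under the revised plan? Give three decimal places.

Power ≈ 0.827

δ = d·√n = 0.67 × √11 = 2.2221 (unchanged). New critical value: z_{0.1} = 1.282.
Revised power = P(Z > 1.282 − δ) = Φ(0.941) = 0.8265.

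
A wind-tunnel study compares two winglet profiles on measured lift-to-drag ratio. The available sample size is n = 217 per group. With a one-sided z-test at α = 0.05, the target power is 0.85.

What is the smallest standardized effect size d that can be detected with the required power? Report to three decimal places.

d ≈ 0.257

Required noncentrality: δ = z_{0.05} + z_{0.15} = 1.645 + 1.036 = 2.681.
δ = d·√(n/2) ⇒ d = δ/√(n/2) = 2.681/√(217/2) = 0.2574.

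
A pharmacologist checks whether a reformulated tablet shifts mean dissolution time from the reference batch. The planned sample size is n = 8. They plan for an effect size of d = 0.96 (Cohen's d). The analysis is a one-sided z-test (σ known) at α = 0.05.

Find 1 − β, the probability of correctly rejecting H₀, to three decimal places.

Power ≈ 0.858

Noncentrality parameter: δ = d·√n = 0.96 × √8 = 2.7153
One-sided α = 0.05 → critical value z_{0.05} = 1.645.
Power = Φ(δ − 1.645) = Φ(1.070) = 0.8578.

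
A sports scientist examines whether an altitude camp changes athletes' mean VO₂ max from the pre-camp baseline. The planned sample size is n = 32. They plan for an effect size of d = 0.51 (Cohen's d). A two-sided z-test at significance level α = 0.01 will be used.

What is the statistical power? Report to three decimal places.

Power ≈ 0.621

Noncentrality parameter: δ = d·√n = 0.51 × √32 = 2.8850
Critical value for a two-sided test at α = 0.01: z_{α/2} = 2.576.
Power = Φ(δ − 2.576) + Φ(−δ − 2.576) = Φ(0.309) + Φ(-5.461) = 0.6214 + 0.0000 = 0.6214.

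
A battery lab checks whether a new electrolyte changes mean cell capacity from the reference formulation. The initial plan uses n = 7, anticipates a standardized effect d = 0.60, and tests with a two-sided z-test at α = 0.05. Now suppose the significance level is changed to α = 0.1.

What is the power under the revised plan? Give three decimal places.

δ = d·√n = 0.60 × √7 = 1.5875 (unchanged). New critical value: z_{0.05} = 1.645.
Revised power = Φ(δ − 1.645) + Φ(−δ − 1.645) = Φ(-0.057) + Φ(-3.232) = 0.4771 + 0.0006 = 0.4777.

Power ≈ 0.478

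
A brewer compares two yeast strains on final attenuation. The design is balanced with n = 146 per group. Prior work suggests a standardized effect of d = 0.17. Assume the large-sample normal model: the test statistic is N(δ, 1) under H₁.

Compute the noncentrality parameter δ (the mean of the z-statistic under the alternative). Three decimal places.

The noncentrality parameter scales effect size by the design's sample-size factor: δ = d·√(n/2) = 0.17 × √(146/2) = 1.4525

δ ≈ 1.452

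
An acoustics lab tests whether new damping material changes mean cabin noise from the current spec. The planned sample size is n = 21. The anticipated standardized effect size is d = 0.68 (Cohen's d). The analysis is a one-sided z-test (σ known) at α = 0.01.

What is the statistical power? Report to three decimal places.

Power ≈ 0.785

Noncentrality parameter: δ = d·√n = 0.68 × √21 = 3.1162
Critical value for a one-sided test at α = 0.01: z_α = 2.326.
Power = P(Z > 2.326 − δ) = Φ(0.790) = 0.7852.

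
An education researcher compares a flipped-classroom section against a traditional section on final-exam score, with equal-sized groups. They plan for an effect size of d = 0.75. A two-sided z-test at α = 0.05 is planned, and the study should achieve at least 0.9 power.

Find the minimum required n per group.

n = 38 per group

For power 0.9 need Φ(δ − z_{0.025}) = 0.9, so δ = z_{0.025} + z_{0.10} = 1.960 + 1.282 = 3.242.
(The Φ(−δ − z_{α/2}) term is vanishingly small for δ > 0 and is dropped in the standard sample-size formula.)
δ = d·√(n/2) ⇒ n = 2(δ/d)² = 2 × (3.242 / 0.75)² = 37.36.
Rounding up, n = 38 per group.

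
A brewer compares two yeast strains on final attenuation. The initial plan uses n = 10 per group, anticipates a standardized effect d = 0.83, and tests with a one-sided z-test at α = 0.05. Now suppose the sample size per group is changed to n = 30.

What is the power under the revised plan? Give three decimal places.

With n = 30 per group: δ = d·√(n/2) = 0.83 × √(30/2) = 3.2146. Critical value z_{0.05} = 1.645.
Revised power = P(Z > 1.645 − δ) = Φ(1.570) = 0.9418.

Power ≈ 0.942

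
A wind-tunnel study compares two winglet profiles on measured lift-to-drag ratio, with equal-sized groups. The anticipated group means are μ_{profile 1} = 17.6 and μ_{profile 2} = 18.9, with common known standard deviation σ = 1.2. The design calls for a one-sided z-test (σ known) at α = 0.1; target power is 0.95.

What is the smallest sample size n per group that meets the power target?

Standardized effect: d = |μ_{profile 1} − μ_{profile 2}| / σ = |17.6 − 18.9| / 1.2 = 1.0833
Set Φ(δ − 1.282) = 0.95; then δ − 1.282 = Φ⁻¹(0.95) = 1.645, giving δ = 2.926.
δ = d·√(n/2) ⇒ n = 2(δ/d)² = 2 × (2.926 / 1.0833)² = 14.59.
Rounding up, n = 15 per group.

n = 15 per group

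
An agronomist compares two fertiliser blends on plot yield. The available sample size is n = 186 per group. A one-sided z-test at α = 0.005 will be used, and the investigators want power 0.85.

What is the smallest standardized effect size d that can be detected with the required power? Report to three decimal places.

Required noncentrality: δ = z_{0.005} + z_{0.15} = 2.576 + 1.036 = 3.612.
δ = d·√(n/2) ⇒ d = δ/√(n/2) = 3.612/√(186/2) = 0.3746.

d ≈ 0.375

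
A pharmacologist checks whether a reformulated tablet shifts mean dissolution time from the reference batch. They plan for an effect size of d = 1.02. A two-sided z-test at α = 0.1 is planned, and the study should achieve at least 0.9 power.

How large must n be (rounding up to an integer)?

For power 0.9 need Φ(δ − z_{0.05}) = 0.9, so δ = z_{0.05} + z_{0.10} = 1.645 + 1.282 = 2.926.
(The Φ(−δ − z_{α/2}) term is vanishingly small for δ > 0 and is dropped in the standard sample-size formula.)
δ = d·√n ⇒ n = (δ/d)² = (2.926 / 1.02)² = 8.23.
Round up to the next whole unit.

n = 9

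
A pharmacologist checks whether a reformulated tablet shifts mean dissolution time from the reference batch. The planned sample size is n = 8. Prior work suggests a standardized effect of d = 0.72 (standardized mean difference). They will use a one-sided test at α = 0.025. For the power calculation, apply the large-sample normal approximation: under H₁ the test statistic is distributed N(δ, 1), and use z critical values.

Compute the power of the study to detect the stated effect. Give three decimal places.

Noncentrality parameter: δ = d·√n = 0.72 × √8 = 2.0365
One-sided α = 0.025 → critical value z_{0.025} = 1.960.
Power = Φ(δ − 1.960) = Φ(0.077) = 0.5305.

Power ≈ 0.530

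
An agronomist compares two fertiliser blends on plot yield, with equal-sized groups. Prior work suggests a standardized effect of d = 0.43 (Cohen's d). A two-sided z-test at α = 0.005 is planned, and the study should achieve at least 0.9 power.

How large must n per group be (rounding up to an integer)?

n = 181 per group

Set Φ(δ − 2.807) = 0.9; then δ − 2.807 = Φ⁻¹(0.9) = 1.282, giving δ = 4.089.
(Ignoring the negligible lower-tail rejection probability gives the usual closed-form inversion.)
δ = d·√(n/2) ⇒ n = 2(δ/d)² = 2 × (4.089 / 0.43)² = 180.82.
Rounding up, n = 181 per group.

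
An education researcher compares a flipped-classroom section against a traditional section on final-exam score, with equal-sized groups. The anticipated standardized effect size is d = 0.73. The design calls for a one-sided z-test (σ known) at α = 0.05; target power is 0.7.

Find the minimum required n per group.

Set Φ(δ − 1.645) = 0.7; then δ − 1.645 = Φ⁻¹(0.7) = 0.524, giving δ = 2.169.
δ = d·√(n/2) ⇒ n = 2(δ/d)² = 2 × (2.169 / 0.73)² = 17.66.
Rounding up, n = 18 per group.

n = 18 per group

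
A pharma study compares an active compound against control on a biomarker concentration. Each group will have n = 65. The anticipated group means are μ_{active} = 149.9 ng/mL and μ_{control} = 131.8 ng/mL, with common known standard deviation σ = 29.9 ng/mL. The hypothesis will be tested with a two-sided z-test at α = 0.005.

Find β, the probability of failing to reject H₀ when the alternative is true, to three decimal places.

Standardized effect: d = |μ_{active} − μ_{control}| / σ = |149.9 − 131.8| / 29.9 = 0.6054
Noncentrality parameter: δ = d·√(n/2) = 0.6054 × √(65/2) = 3.4510
Critical value for a two-sided test at α = 0.005: z_{α/2} = 2.807.
Power = Φ(δ − 2.807) + Φ(−δ − 2.807) = Φ(0.644) + Φ(-6.258) = 0.7402 + 0.0000 = 0.7402.
Type II error: β = 1 − power = 1 − 0.7402 = 0.2598.

β ≈ 0.260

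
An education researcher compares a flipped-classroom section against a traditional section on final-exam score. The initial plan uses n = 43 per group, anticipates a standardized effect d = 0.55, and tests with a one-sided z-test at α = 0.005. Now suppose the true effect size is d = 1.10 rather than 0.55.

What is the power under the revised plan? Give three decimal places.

With d = 1.10: δ = d·√(n/2) = 1.10 × √(43/2) = 5.1005. Critical value z_{0.005} = 2.576.
Revised power = P(Z > 2.576 − δ) = Φ(2.525) = 0.9942.

Power ≈ 0.994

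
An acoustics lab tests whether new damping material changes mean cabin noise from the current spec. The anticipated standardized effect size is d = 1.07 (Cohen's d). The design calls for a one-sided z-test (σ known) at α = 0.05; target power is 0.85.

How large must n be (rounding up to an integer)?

n = 7

For power 0.85 need Φ(δ − z_{0.05}) = 0.85, so δ = z_{0.05} + z_{0.15} = 1.645 + 1.036 = 2.681.
δ = d·√n ⇒ n = (δ/d)² = (2.681 / 1.07)² = 6.28.
Rounding up, n = 7.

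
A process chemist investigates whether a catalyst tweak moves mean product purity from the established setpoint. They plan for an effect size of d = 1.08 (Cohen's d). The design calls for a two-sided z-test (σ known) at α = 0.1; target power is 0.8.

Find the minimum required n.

For power 0.8 need Φ(δ − z_{0.05}) = 0.8, so δ = z_{0.05} + z_{0.20} = 1.645 + 0.842 = 2.486.
(The Φ(−δ − z_{α/2}) term is vanishingly small for δ > 0 and is dropped in the standard sample-size formula.)
δ = d·√n ⇒ n = (δ/d)² = (2.486 / 1.08)² = 5.30.
Rounding up, n = 6.

n = 6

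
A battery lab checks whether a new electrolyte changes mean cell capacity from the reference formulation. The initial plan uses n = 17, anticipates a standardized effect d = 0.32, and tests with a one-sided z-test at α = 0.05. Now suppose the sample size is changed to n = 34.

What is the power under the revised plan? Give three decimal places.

With n = 34: δ = d·√n = 0.32 × √34 = 1.8659. Critical value z_{0.05} = 1.645.
Revised power = P(Z > 1.645 − δ) = Φ(0.221) = 0.5875.

Power ≈ 0.587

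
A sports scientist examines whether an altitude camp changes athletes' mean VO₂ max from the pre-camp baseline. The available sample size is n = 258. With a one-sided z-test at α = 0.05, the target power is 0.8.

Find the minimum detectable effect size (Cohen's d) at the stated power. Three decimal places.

Need Φ(δ − 1.645) = 0.8, so δ = 1.645 + 0.842 = 2.486.
δ = d·√n ⇒ d = δ/√n = 2.486/√258 = 0.1548.

d ≈ 0.155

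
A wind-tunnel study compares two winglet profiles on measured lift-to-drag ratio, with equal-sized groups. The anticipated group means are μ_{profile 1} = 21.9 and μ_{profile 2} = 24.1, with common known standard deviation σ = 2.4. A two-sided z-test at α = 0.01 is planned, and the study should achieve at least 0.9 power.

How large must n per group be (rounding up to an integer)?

Standardized effect: d = |μ_{profile 1} − μ_{profile 2}| / σ = |21.9 − 24.1| / 2.4 = 0.9167
Set Φ(δ − 2.576) = 0.9; then δ − 2.576 = Φ⁻¹(0.9) = 1.282, giving δ = 3.857.
(Ignoring the negligible lower-tail rejection probability gives the usual closed-form inversion.)
δ = d·√(n/2) ⇒ n = 2(δ/d)² = 2 × (3.857 / 0.9167)² = 35.42.
Round up to the next whole unit.

n = 36 per group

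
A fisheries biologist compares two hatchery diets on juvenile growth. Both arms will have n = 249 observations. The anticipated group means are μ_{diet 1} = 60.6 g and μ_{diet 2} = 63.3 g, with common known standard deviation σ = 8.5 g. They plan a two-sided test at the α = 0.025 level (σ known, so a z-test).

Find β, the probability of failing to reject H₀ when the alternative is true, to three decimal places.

β ≈ 0.096

Standardized effect: d = |μ_{diet 1} − μ_{diet 2}| / σ = |60.6 − 63.3| / 8.5 = 0.3176
Noncentrality parameter: δ = d·√(n/2) = 0.3176 × √(249/2) = 3.5443
Two-sided α = 0.025 → critical value z_{0.0125} = 2.241.
Power = Φ(δ − 2.241) + Φ(−δ − 2.241) = Φ(1.303) + Φ(-5.786) = 0.9037 + 0.0000 = 0.9037.
Type II error: β = 1 − power = 1 − 0.9037 = 0.0963.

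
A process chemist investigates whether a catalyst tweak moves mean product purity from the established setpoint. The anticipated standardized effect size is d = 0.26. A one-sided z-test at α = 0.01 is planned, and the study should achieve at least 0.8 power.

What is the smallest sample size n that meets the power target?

n = 149

For power 0.8 need Φ(δ − z_{0.01}) = 0.8, so δ = z_{0.01} + z_{0.20} = 2.326 + 0.842 = 3.168.
δ = d·√n ⇒ n = (δ/d)² = (3.168 / 0.26)² = 148.46.
Round up to the next whole unit.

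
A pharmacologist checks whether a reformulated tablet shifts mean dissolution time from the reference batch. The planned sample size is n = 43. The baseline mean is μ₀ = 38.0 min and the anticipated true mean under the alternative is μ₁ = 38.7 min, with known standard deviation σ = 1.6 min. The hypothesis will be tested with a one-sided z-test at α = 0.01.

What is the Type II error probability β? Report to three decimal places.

Standardized effect: d = |μ₁ − μ₀| / σ = |38.7 − 38.0| / 1.6 = 0.4375
Noncentrality parameter: δ = d·√n = 0.4375 × √43 = 2.8689
One-sided α = 0.01 → critical value z_{0.01} = 2.326.
Power = Φ(δ − 2.326) = Φ(0.543) = 0.7063.
Type II error: β = 1 − power = 1 − 0.7063 = 0.2937.

β ≈ 0.294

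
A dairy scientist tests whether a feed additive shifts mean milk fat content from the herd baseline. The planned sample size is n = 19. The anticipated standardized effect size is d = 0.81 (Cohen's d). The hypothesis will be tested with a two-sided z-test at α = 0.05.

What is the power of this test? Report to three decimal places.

Power ≈ 0.942

Noncentrality parameter: δ = d·√n = 0.81 × √19 = 3.5307
Critical value for a two-sided test at α = 0.05: z_{α/2} = 1.960.
Power = Φ(δ − 1.960) + Φ(−δ − 1.960) = Φ(1.571) + Φ(-5.491) = 0.9419 + 0.0000 = 0.9419.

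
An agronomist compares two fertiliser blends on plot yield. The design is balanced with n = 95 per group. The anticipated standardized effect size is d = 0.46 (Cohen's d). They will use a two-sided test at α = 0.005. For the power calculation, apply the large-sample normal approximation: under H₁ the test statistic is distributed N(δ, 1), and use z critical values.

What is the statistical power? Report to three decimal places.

Noncentrality parameter: δ = d·√(n/2) = 0.46 × √(95/2) = 3.1703
Critical value for a two-sided test at α = 0.005: z_{α/2} = 2.807.
Power = Φ(δ − 2.807) + Φ(−δ − 2.807) = Φ(0.363) + Φ(-5.977) = 0.6418 + 0.0000 = 0.6418.

Power ≈ 0.642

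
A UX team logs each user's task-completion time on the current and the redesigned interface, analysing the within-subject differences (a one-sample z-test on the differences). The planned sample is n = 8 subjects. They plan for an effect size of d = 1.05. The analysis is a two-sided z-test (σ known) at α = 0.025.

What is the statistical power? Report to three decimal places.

Noncentrality parameter: δ = d·√n = 1.05 × √8 = 2.9698
Two-sided α = 0.025 → critical value z_{0.0125} = 2.241.
Power = Φ(δ − 2.241) + Φ(−δ − 2.241) = Φ(0.728) + Φ(-5.211) = 0.7668 + 0.0000 = 0.7668.

Power ≈ 0.767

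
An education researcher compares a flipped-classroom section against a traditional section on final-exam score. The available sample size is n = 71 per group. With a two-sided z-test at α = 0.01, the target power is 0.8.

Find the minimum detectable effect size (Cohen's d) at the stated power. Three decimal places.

d ≈ 0.574

Need Φ(δ − 2.576) = 0.8, so δ = 2.576 + 0.842 = 3.417.
(Lower-tail contribution to power is negligible for δ > 0.)
δ = d·√(n/2) ⇒ d = δ/√(n/2) = 3.417/√(71/2) = 0.5736.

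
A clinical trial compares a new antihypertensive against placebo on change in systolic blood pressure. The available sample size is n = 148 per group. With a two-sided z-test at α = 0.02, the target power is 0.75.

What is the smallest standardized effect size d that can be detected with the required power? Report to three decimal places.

Required noncentrality: δ = z_{0.01} + z_{0.25} = 2.326 + 0.674 = 3.001.
(The second rejection-region term Φ(−δ − z_{α/2}) is negligible and dropped.)
δ = d·√(n/2) ⇒ d = δ/√(n/2) = 3.001/√(148/2) = 0.3488.

d ≈ 0.349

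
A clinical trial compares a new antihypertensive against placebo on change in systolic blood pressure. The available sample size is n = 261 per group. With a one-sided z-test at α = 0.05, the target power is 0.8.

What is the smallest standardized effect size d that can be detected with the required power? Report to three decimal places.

d ≈ 0.218

Required noncentrality: δ = z_{0.05} + z_{0.20} = 1.645 + 0.842 = 2.486.
δ = d·√(n/2) ⇒ d = δ/√(n/2) = 2.486/√(261/2) = 0.2177.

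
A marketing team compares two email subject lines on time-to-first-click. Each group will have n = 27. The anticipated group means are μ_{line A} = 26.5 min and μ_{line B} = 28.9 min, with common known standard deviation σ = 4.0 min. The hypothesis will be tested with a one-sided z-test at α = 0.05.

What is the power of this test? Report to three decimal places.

Power ≈ 0.712

Standardized effect: d = |μ_{line A} − μ_{line B}| / σ = |26.5 − 28.9| / 4.0 = 0.6000
Noncentrality parameter: δ = d·√(n/2) = 0.6000 × √(27/2) = 2.2045
Critical value for a one-sided test at α = 0.05: z_α = 1.645.
Power = Φ(δ − 1.645) = Φ(0.560) = 0.7122.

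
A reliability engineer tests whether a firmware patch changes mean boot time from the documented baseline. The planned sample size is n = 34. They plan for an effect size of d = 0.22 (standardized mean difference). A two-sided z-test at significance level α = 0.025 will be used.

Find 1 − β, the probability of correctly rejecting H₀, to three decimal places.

Power ≈ 0.169

Noncentrality parameter: δ = d·√n = 0.22 × √34 = 1.2828
Critical value for a two-sided test at α = 0.025: z_{α/2} = 2.241.
Power = Φ(δ − 2.241) + Φ(−δ − 2.241) = Φ(-0.959) + Φ(-3.524) = 0.1689 + 0.0002 = 0.1691.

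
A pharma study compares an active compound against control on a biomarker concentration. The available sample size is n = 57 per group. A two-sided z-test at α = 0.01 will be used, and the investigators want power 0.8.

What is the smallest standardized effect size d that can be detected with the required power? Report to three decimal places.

Need Φ(δ − 2.576) = 0.8, so δ = 2.576 + 0.842 = 3.417.
(The second rejection-region term Φ(−δ − z_{α/2}) is negligible and dropped.)
δ = d·√(n/2) ⇒ d = δ/√(n/2) = 3.417/√(57/2) = 0.6401.

d ≈ 0.640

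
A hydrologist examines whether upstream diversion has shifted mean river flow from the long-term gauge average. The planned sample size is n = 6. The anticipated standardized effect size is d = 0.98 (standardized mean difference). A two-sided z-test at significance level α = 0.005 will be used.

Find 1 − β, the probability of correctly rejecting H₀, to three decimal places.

Noncentrality parameter: δ = d·√n = 0.98 × √6 = 2.4005
Critical value for a two-sided test at α = 0.005: z_{α/2} = 2.807.
Power = Φ(δ − 2.807) + Φ(−δ − 2.807) = Φ(-0.407) + Φ(-5.208) = 0.3422 + 0.0000 = 0.3422.

Power ≈ 0.342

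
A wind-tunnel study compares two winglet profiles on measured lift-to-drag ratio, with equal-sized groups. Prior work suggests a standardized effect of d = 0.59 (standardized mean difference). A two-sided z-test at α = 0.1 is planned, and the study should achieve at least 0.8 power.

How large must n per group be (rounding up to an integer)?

n = 36 per group

Set Φ(δ − 1.645) = 0.8; then δ − 1.645 = Φ⁻¹(0.8) = 0.842, giving δ = 2.486.
(The Φ(−δ − z_{α/2}) term is vanishingly small for δ > 0 and is dropped in the standard sample-size formula.)
δ = d·√(n/2) ⇒ n = 2(δ/d)² = 2 × (2.486 / 0.59)² = 35.52.
Round up to the next whole unit.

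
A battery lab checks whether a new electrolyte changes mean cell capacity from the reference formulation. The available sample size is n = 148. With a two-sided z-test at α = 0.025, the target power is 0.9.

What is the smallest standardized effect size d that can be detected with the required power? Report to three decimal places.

d ≈ 0.290

Need Φ(δ − 2.241) = 0.9, so δ = 2.241 + 1.282 = 3.523.
(The second rejection-region term Φ(−δ − z_{α/2}) is negligible and dropped.)
δ = d·√n ⇒ d = δ/√n = 3.523/√148 = 0.2896.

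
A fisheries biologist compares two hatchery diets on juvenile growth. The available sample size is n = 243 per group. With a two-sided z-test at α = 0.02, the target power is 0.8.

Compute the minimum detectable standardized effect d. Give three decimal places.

d ≈ 0.287

Required noncentrality: δ = z_{0.01} + z_{0.20} = 2.326 + 0.842 = 3.168.
(The second rejection-region term Φ(−δ − z_{α/2}) is negligible and dropped.)
δ = d·√(n/2) ⇒ d = δ/√(n/2) = 3.168/√(243/2) = 0.2874.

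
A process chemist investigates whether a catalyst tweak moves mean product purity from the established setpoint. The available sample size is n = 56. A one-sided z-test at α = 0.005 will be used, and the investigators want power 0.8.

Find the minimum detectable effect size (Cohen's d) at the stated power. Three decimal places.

Required noncentrality: δ = z_{0.005} + z_{0.20} = 2.576 + 0.842 = 3.417.
δ = d·√n ⇒ d = δ/√n = 3.417/√56 = 0.4567.

d ≈ 0.457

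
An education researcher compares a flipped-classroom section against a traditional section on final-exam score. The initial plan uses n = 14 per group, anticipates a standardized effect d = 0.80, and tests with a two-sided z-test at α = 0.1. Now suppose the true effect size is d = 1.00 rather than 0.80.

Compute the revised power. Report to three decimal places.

With d = 1.00: δ = d·√(n/2) = 1.00 × √(14/2) = 2.6458. Critical value z_{0.05} = 1.645.
Revised power = Φ(δ − 1.645) + Φ(−δ − 1.645) = Φ(1.001) + Φ(-4.291) = 0.8416 + 0.0000 = 0.8416.

Power ≈ 0.842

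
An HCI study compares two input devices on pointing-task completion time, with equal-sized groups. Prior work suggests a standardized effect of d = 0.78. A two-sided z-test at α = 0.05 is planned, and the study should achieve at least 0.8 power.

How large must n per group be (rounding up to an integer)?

n = 26 per group

Set Φ(δ − 1.960) = 0.8; then δ − 1.960 = Φ⁻¹(0.8) = 0.842, giving δ = 2.802.
(For δ > 0 the lower-tail rejection region contributes negligibly to power, so the one-term inversion is standard.)
δ = d·√(n/2) ⇒ n = 2(δ/d)² = 2 × (2.802 / 0.78)² = 25.80.
Round up to the next whole unit.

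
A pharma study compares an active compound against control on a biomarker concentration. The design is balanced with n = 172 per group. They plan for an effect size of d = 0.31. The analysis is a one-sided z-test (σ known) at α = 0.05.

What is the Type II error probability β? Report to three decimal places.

β ≈ 0.109

Noncentrality parameter: δ = d·√(n/2) = 0.31 × √(172/2) = 2.8748
One-sided α = 0.05 → critical value z_{0.05} = 1.645.
Power = Φ(δ − 1.645) = Φ(1.230) = 0.8906.
Type II error: β = 1 − power = 1 − 0.8906 = 0.1094.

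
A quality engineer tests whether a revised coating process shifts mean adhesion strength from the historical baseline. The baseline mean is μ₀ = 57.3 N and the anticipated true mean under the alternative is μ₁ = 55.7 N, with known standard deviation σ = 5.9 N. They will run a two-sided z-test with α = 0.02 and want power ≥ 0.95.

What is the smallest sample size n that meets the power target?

Standardized effect: d = |μ₁ − μ₀| / σ = |55.7 − 57.3| / 5.9 = 0.2712
Set Φ(δ − 2.326) = 0.95; then δ − 2.326 = Φ⁻¹(0.95) = 1.645, giving δ = 3.971.
(For δ > 0 the lower-tail rejection region contributes negligibly to power, so the one-term inversion is standard.)
δ = d·√n ⇒ n = (δ/d)² = (3.971 / 0.2712)² = 214.44.
Rounding up, n = 215.

n = 215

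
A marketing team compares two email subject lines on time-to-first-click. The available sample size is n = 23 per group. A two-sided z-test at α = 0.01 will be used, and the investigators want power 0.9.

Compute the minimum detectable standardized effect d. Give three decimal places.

Need Φ(δ − 2.576) = 0.9, so δ = 2.576 + 1.282 = 3.857.
(Lower-tail contribution to power is negligible for δ > 0.)
δ = d·√(n/2) ⇒ d = δ/√(n/2) = 3.857/√(23/2) = 1.1375.

d ≈ 1.137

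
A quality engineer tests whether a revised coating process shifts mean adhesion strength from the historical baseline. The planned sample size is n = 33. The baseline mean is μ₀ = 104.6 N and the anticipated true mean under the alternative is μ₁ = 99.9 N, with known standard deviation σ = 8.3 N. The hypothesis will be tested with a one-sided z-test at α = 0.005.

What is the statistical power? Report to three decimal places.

Power ≈ 0.751

Standardized effect: d = |μ₁ − μ₀| / σ = |99.9 − 104.6| / 8.3 = 0.5663
Noncentrality parameter: δ = d·√n = 0.5663 × √33 = 3.2529
Critical value for a one-sided test at α = 0.005: z_α = 2.576.
Power = Φ(δ − 2.576) = Φ(0.677) = 0.7508.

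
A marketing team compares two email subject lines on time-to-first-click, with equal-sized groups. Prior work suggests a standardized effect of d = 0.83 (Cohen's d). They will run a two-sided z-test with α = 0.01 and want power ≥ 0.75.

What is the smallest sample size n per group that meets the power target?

n = 31 per group

Set Φ(δ − 2.576) = 0.75; then δ − 2.576 = Φ⁻¹(0.75) = 0.674, giving δ = 3.250.
(The Φ(−δ − z_{α/2}) term is vanishingly small for δ > 0 and is dropped in the standard sample-size formula.)
δ = d·√(n/2) ⇒ n = 2(δ/d)² = 2 × (3.250 / 0.83)² = 30.67.
Rounding up, n = 31 per group.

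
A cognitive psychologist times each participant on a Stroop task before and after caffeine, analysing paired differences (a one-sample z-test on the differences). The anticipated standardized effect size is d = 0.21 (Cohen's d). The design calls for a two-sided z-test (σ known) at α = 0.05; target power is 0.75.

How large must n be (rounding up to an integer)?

n = 158

Set Φ(δ − 1.960) = 0.75; then δ − 1.960 = Φ⁻¹(0.75) = 0.674, giving δ = 2.634.
(The Φ(−δ − z_{α/2}) term is vanishingly small for δ > 0 and is dropped in the standard sample-size formula.)
δ = d·√n ⇒ n = (δ/d)² = (2.634 / 0.21)² = 157.38.
Round up to the next whole unit.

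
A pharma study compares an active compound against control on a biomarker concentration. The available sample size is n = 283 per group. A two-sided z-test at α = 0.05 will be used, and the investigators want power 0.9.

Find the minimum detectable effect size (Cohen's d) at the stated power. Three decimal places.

Required noncentrality: δ = z_{0.025} + z_{0.10} = 1.960 + 1.282 = 3.242.
(Lower-tail contribution to power is negligible for δ > 0.)
δ = d·√(n/2) ⇒ d = δ/√(n/2) = 3.242/√(283/2) = 0.2725.

d ≈ 0.273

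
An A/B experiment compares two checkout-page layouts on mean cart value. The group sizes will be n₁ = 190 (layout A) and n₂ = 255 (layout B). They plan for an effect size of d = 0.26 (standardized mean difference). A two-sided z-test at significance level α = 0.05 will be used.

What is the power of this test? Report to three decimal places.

Power ≈ 0.774

Noncentrality parameter: δ = d / √(1/n₁ + 1/n₂) = 0.26 / √(1/190 + 1/255) = 2.7129
Two-sided α = 0.05 → critical value z_{0.025} = 1.960.
Power = Φ(δ − 1.960) + Φ(−δ − 1.960) = Φ(0.753) + Φ(-4.673) = 0.7743 + 0.0000 = 0.7743.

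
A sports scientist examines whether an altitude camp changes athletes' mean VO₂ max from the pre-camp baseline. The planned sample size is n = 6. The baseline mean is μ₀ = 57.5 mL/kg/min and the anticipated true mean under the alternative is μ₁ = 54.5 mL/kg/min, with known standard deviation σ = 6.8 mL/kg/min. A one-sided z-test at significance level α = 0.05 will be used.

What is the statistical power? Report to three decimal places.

Power ≈ 0.286

Standardized effect: d = |μ₁ − μ₀| / σ = |54.5 − 57.5| / 6.8 = 0.4412
Noncentrality parameter: δ = d·√n = 0.4412 × √6 = 1.0807
One-sided α = 0.05 → critical value z_{0.05} = 1.645.
Power = P(Z > 1.645 − δ) = Φ(-0.564) = 0.2863.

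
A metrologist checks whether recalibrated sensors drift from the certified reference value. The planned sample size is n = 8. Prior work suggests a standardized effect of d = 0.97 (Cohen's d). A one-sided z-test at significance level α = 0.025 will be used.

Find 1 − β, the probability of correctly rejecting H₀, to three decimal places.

Power ≈ 0.783

Noncentrality parameter: δ = d·√n = 0.97 × √8 = 2.7436
Critical value for a one-sided test at α = 0.025: z_α = 1.960.
Power = P(Z > 1.960 − δ) = Φ(0.784) = 0.7834.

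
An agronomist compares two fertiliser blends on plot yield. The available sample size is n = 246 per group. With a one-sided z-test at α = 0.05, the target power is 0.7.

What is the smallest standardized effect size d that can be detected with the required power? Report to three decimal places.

d ≈ 0.196

Required noncentrality: δ = z_{0.05} + z_{0.30} = 1.645 + 0.524 = 2.169.
δ = d·√(n/2) ⇒ d = δ/√(n/2) = 2.169/√(246/2) = 0.1956.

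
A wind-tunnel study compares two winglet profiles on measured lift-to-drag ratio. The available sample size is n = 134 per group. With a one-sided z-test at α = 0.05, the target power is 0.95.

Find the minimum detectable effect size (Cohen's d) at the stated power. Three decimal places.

d ≈ 0.402

Need Φ(δ − 1.645) = 0.95, so δ = 1.645 + 1.645 = 3.290.
δ = d·√(n/2) ⇒ d = δ/√(n/2) = 3.290/√(134/2) = 0.4019.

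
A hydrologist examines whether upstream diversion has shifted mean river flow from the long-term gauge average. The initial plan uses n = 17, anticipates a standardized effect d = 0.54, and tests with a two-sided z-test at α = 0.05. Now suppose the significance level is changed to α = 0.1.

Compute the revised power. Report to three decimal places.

δ = d·√n = 0.54 × √17 = 2.2265 (unchanged). New critical value: z_{0.05} = 1.645.
Revised power = Φ(δ − 1.645) + Φ(−δ − 1.645) = Φ(0.582) + Φ(-3.871) = 0.7196 + 0.0001 = 0.7196.

Power ≈ 0.720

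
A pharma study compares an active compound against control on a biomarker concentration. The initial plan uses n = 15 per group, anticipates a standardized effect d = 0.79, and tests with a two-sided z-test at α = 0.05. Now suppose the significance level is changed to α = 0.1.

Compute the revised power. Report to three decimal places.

δ = d·√(n/2) = 0.79 × √(15/2) = 2.1635 (unchanged). New critical value: z_{0.05} = 1.645.
Revised power = Φ(δ − 1.645) + Φ(−δ − 1.645) = Φ(0.519) + Φ(-3.808) = 0.6980 + 0.0001 = 0.6981.

Power ≈ 0.698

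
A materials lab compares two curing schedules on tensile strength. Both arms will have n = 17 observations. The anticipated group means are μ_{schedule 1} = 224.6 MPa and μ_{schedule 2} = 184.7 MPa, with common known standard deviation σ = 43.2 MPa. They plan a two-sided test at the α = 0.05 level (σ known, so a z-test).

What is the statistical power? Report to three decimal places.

Standardized effect: d = |μ_{schedule 1} − μ_{schedule 2}| / σ = |224.6 − 184.7| / 43.2 = 0.9236
Noncentrality parameter: δ = d·√(n/2) = 0.9236 × √(17/2) = 2.6928
Critical value for a two-sided test at α = 0.05: z_{α/2} = 1.960.
Power = Φ(δ − 1.960) + Φ(−δ − 1.960) = Φ(0.733) + Φ(-4.653) = 0.7682 + 0.0000 = 0.7682.

Power ≈ 0.768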